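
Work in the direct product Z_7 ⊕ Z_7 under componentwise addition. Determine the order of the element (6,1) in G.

7

The order of (6,1) in Z_7 × Z_7 is lcm(ord(6) in Z_7, ord(1) in Z_7).
ord(6) = 7 and ord(1) = 7, so |⟨(6,1)⟩| = lcm(7, 7) = 7.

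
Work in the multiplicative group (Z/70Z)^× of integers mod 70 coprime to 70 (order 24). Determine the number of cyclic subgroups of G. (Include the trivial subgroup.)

A cyclic subgroup of order d is generated by each of its φ(d) elements of order d, so the cyclic subgroups of order d number (#elements of order d)/φ(d).
Cyclic subgroups by order — order 1: 1; order 2: 3; order 3: 1; order 4: 2; order 6: 3; order 12: 2.
Total: 12.

12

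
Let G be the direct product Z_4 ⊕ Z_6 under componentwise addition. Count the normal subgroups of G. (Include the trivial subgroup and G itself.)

G is abelian, so every subgroup is normal.
G has 16 subgroups in total, hence 16 normal subgroups.

16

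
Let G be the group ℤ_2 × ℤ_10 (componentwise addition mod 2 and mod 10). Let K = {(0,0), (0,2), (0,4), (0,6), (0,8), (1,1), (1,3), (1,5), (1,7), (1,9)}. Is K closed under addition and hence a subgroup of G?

|K| = 10 divides |G| = 20, consistent with Lagrange.
K contains the identity, every element's inverse is in K, and K is closed under +: it is a subgroup.
In fact K = ⟨(1,1)⟩.

Yes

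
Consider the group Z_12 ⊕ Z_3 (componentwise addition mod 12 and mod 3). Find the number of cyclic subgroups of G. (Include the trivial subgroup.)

15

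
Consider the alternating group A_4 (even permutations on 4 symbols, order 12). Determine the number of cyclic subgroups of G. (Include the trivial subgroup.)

8

Each element a generates a cyclic subgroup ⟨a⟩; distinct elements may generate the same one (a cyclic group of order d has φ(d) generators).
Cyclic subgroups by order — order 1: 1; order 2: 3; order 3: 4.
Total: 8.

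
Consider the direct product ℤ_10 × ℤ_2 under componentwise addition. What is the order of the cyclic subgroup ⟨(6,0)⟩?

The order of (6,0) in Z_10 × Z_2 is lcm(ord(6) in Z_10, ord(0) in Z_2).
ord(6) = 5 and ord(0) = 1, so |⟨(6,0)⟩| = lcm(5, 1) = 5.

5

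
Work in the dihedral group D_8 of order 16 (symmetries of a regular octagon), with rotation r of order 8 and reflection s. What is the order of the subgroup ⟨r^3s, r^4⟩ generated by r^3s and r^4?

4

|⟨r^3s⟩| = 2 and |⟨r^4⟩| = 2, so |H| is a multiple of lcm(2, 2) = 2 and divides |G| = 16.
Closing under the operation: H = {e, r^4, r^3s, r^7s}, so |H| = 4.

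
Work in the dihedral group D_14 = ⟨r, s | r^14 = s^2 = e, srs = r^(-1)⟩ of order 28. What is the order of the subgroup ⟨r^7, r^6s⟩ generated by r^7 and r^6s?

|⟨r^7⟩| = 2 and |⟨r^6s⟩| = 2, so |H| is a multiple of lcm(2, 2) = 2 and divides |G| = 28.
Closing under the operation: H = {e, r^7, r^6s, r^13s}, so |H| = 4.

4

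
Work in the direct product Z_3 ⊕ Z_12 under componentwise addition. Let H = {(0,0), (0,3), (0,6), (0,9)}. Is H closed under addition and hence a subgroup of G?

Yes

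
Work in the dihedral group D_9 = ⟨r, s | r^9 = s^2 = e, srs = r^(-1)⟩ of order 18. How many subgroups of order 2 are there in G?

9

|G| = 18 and 2 | 18, so subgroups of order 2 are possible by Lagrange.
The subgroups of order 2 are: {e, r^2s}; {e, r^3s}; {e, r^4s}; {e, r^5s}; … (9 in all).
So G has 9 subgroups of order 2.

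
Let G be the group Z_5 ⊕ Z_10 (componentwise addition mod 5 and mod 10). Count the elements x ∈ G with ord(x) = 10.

24

An element (a,b) has order lcm(ord(a), ord(b)); count pairs with lcm equal to 10.
Enumerating gives 24 such elements.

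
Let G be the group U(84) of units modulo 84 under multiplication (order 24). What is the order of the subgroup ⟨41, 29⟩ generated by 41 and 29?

|⟨41⟩| = 2 and |⟨29⟩| = 2, so |H| is a multiple of lcm(2, 2) = 2 and divides |G| = 24.
Closing under the operation: H = {1, 13, 29, 41}, so |H| = 4.

4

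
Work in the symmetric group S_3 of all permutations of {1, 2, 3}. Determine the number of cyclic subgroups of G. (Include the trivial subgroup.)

Group the elements of G by the cyclic subgroup they generate; each cyclic subgroup of order d accounts for φ(d) elements.
Cyclic subgroups by order — order 1: 1; order 2: 3; order 3: 1.
Total: 5.

5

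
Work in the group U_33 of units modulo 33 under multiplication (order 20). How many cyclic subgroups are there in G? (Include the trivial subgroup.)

Group the elements of G by the cyclic subgroup they generate; each cyclic subgroup of order d accounts for φ(d) elements.
Cyclic subgroups by order — order 1: 1; order 2: 3; order 5: 1; order 10: 3.
Total: 8.

8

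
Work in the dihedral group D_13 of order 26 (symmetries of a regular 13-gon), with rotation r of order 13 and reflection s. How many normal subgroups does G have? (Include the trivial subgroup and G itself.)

G has 16 subgroups. Checking conjugation-invariance by order — order 1: 1/1 normal; order 2: 0/13 normal; order 13: 1/1 normal; order 26: 1/1 normal.
Total normal subgroups: 3.

3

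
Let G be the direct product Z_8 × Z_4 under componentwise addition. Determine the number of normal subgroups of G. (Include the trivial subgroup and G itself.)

G is abelian, so every subgroup is normal.
G has 22 subgroups in total, hence 22 normal subgroups.

22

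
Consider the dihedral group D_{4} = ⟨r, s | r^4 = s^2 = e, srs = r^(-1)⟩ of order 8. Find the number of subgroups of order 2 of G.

|G| = 8 and 2 | 8, so subgroups of order 2 are possible by Lagrange.
The subgroups of order 2 are: {e, r^2}; {e, r^2s}; {e, r^3s}; {e, rs}; … (5 in all).
So G has 5 subgroups of order 2.

5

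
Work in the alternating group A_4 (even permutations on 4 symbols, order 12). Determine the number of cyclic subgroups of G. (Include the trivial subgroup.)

Each element a generates a cyclic subgroup ⟨a⟩; distinct elements may generate the same one (a cyclic group of order d has φ(d) generators).
Cyclic subgroups by order — order 1: 1; order 2: 3; order 3: 4.
Total: 8.

8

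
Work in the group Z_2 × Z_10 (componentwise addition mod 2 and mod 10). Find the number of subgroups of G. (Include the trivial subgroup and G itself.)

|G| = 20, so by Lagrange every subgroup order divides 20. Divisors: 1, 2, 4, 5, 10, 20.
Subgroups by order — order 1: 1; order 2: 3; order 4: 1; order 5: 1; order 10: 3; order 20: 1.
Total: 1 + 3 + 1 + 1 + 3 + 1 = 10.

10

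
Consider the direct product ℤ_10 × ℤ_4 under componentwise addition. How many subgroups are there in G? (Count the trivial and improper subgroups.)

16

|G| = 40, so by Lagrange every subgroup order divides 40. Divisors: 1, 2, 4, 5, 8, 10, 20, 40.
Subgroups by order — order 1: 1; order 2: 3; order 4: 3; order 5: 1; order 8: 1; order 10: 3; order 20: 3; order 40: 1.
Total: 1 + 3 + 3 + 1 + 1 + 3 + 3 + 1 = 16.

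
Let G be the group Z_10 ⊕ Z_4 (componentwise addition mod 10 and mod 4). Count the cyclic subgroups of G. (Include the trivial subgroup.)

Each element a generates a cyclic subgroup ⟨a⟩; distinct elements may generate the same one (a cyclic group of order d has φ(d) generators).
Cyclic subgroups by order — order 1: 1; order 2: 3; order 4: 2; order 5: 1; order 10: 3; order 20: 2.
Total: 12.

12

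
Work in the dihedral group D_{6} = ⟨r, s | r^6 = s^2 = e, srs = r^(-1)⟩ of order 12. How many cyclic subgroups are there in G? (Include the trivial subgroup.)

10

Group the elements of G by the cyclic subgroup they generate; each cyclic subgroup of order d accounts for φ(d) elements.
Cyclic subgroups by order — order 1: 1; order 2: 7; order 3: 1; order 6: 1.
Total: 10.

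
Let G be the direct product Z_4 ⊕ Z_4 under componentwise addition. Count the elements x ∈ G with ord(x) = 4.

An element (a,b) has order lcm(ord(a), ord(b)); count pairs with lcm equal to 4.
Enumerating gives 12 such elements.

12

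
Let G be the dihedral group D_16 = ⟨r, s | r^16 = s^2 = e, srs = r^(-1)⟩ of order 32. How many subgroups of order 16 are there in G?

3

|G| = 32 and 16 | 32, so subgroups of order 16 are possible by Lagrange.
The subgroups of order 16 are: {e, r, r^2, r^3, r^4, r^5, r^6, r^7, r^8, r^9, r^10, r^11, r^12, r^13, r^14, r^15}; {e, r^2, r^4, r^6, r^8, r^10, r^12, r^14, s, r^2s, r^4s, r^6s, r^8s, r^10s, r^12s, r^14s}; {e, r^2, r^4, r^6, r^8, r^10, r^12, r^14, rs, r^3s, r^5s, r^7s, r^9s, r^11s, r^13s, r^15s}.
So G has 3 subgroups of order 16.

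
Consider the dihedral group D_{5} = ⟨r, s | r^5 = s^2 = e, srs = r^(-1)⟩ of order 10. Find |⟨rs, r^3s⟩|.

10

|⟨rs⟩| = 2 and |⟨r^3s⟩| = 2, so |H| is a multiple of lcm(2, 2) = 2 and divides |G| = 10.
Closing {rs, r^3s} under the group operation gives all of G, so |H| = 10.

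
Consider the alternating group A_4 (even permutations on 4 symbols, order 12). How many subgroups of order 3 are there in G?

|G| = 12 and 3 | 12, so subgroups of order 3 are possible by Lagrange.
The subgroups of order 3 are: {e, (1 2 3), (1 3 2)}; {e, (1 2 4), (1 4 2)}; {e, (1 3 4), (1 4 3)}; {e, (2 3 4), (2 4 3)}.
So G has 4 subgroups of order 3.

4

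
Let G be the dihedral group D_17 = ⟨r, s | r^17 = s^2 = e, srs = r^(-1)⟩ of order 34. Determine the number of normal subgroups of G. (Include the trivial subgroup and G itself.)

3

G has 20 subgroups. Checking conjugation-invariance by order — order 1: 1/1 normal; order 2: 0/17 normal; order 17: 1/1 normal; order 34: 1/1 normal.
Total normal subgroups: 3.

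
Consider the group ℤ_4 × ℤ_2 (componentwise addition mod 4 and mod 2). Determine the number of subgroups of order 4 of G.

|G| = 8 and 4 | 8, so subgroups of order 4 are possible by Lagrange.
The subgroups of order 4 are: {(0,0), (0,1), (2,0), (2,1)}; {(0,0), (1,0), (2,0), (3,0)}; {(0,0), (1,1), (2,0), (3,1)}.
So G has 3 subgroups of order 4.

3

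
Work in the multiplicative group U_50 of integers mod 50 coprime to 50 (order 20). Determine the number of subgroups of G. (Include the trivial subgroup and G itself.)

|G| = 20, so by Lagrange every subgroup order divides 20. Divisors: 1, 2, 4, 5, 10, 20.
Subgroups by order — order 1: 1; order 2: 1; order 4: 1; order 5: 1; order 10: 1; order 20: 1.
Total: 1 + 1 + 1 + 1 + 1 + 1 = 6.

6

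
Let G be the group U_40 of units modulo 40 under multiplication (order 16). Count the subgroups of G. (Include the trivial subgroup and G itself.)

27

|G| = 16, so by Lagrange every subgroup order divides 16. Divisors: 1, 2, 4, 8, 16.
Subgroups by order — order 1: 1; order 2: 7; order 4: 11; order 8: 7; order 16: 1.
Total: 1 + 7 + 11 + 7 + 1 = 27.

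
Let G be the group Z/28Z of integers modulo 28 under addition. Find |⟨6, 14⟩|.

14

|⟨6⟩| = 14 and |⟨14⟩| = 2, so |H| is a multiple of lcm(14, 2) = 14 and divides |G| = 28.
Closing under the operation: H = {0, 2, 4, 6, 8, 10, 12, 14, 16, 18, 20, 22, 24, 26}, so |H| = 14.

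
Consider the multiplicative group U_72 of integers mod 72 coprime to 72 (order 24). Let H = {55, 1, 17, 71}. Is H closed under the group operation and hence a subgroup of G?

Yes

|H| = 4 divides |G| = 24, consistent with Lagrange.
H contains the identity, every element's inverse is in H, and H is closed under ·: it is a subgroup.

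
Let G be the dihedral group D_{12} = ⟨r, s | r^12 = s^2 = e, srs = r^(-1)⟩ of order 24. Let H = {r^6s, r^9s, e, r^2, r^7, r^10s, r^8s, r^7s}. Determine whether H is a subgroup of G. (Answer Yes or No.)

r^2 ∈ H but its inverse r^10 ∉ H, so H is not a subgroup.

No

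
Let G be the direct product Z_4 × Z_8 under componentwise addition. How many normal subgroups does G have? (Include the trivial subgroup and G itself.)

22

G is abelian, so every subgroup is normal.
G has 22 subgroups in total, hence 22 normal subgroups.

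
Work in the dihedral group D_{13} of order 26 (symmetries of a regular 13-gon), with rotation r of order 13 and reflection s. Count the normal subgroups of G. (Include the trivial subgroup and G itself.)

3

G has 16 subgroups. Checking conjugation-invariance by order — order 1: 1/1 normal; order 2: 0/13 normal; order 13: 1/1 normal; order 26: 1/1 normal.
Total normal subgroups: 3.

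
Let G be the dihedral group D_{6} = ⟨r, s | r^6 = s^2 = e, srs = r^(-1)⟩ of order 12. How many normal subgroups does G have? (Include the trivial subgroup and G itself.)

G has 16 subgroups. Checking conjugation-invariance by order — order 1: 1/1 normal; order 2: 1/7 normal; order 3: 1/1 normal; order 4: 0/3 normal; order 6: 3/3 normal; order 12: 1/1 normal.
Total normal subgroups: 7.

7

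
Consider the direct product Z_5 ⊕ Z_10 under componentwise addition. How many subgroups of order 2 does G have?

|G| = 50 and 2 | 50, so subgroups of order 2 are possible by Lagrange.
The subgroups of order 2 are: {(0,0), (0,5)}.
So G has 1 subgroup of order 2.

1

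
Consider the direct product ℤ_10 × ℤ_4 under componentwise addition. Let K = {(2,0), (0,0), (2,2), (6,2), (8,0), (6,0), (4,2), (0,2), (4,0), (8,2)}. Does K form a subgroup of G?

Yes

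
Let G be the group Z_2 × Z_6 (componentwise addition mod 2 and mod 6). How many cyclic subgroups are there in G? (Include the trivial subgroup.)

8

A cyclic subgroup of order d is generated by each of its φ(d) elements of order d, so the cyclic subgroups of order d number (#elements of order d)/φ(d).
Cyclic subgroups by order — order 1: 1; order 2: 3; order 3: 1; order 6: 3.
Total: 8.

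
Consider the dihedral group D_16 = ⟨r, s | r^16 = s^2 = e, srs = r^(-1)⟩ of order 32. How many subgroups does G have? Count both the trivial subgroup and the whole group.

|G| = 32, so by Lagrange every subgroup order divides 32. Divisors: 1, 2, 4, 8, 16, 32.
Subgroups by order — order 1: 1; order 2: 17; order 4: 9; order 8: 5; order 16: 3; order 32: 1.
Total: 1 + 17 + 9 + 5 + 3 + 1 = 36.

36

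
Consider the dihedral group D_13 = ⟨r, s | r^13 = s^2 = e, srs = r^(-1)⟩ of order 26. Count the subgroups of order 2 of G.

13

|G| = 26 and 2 | 26, so subgroups of order 2 are possible by Lagrange.
The subgroups of order 2 are: {e, r^10s}; {e, r^11s}; {e, r^12s}; {e, r^2s}; … (13 in all).
So G has 13 subgroups of order 2.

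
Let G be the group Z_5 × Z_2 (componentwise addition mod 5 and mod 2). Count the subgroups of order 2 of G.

|G| = 10 and 2 | 10, so subgroups of order 2 are possible by Lagrange.
The subgroups of order 2 are: {(0,0), (0,1)}.
So G has 1 subgroup of order 2.

1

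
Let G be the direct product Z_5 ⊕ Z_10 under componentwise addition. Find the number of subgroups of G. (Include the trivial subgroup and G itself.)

|G| = 50, so by Lagrange every subgroup order divides 50. Divisors: 1, 2, 5, 10, 25, 50.
Subgroups by order — order 1: 1; order 2: 1; order 5: 6; order 10: 6; order 25: 1; order 50: 1.
Total: 1 + 1 + 6 + 6 + 1 + 1 = 16.

16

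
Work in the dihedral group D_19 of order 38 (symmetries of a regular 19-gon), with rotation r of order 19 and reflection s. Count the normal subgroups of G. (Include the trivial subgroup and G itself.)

3

G has 22 subgroups. Checking conjugation-invariance by order — order 1: 1/1 normal; order 2: 0/19 normal; order 19: 1/1 normal; order 38: 1/1 normal.
Total normal subgroups: 3.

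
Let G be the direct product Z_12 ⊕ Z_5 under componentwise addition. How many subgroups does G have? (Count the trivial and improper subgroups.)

|G| = 60, so by Lagrange every subgroup order divides 60. Divisors: 1, 2, 3, 4, 5, 6, 10, 12, 15, 20, 30, 60.
Subgroups by order — order 1: 1; order 2: 1; order 3: 1; order 4: 1; order 5: 1; order 6: 1; order 10: 1; order 12: 1; order 15: 1; order 20: 1; order 30: 1; order 60: 1.
Total: 1 + 1 + 1 + 1 + 1 + 1 + 1 + 1 + 1 + 1 + 1 + 1 = 12.

12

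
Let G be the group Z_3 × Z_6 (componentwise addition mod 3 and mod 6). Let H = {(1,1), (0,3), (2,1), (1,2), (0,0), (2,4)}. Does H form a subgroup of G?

No

(2,1) ∈ H but its inverse (1,5) ∉ H, so H is not a subgroup.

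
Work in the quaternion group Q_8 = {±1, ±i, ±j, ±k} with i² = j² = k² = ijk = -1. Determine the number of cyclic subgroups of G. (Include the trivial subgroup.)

5

A cyclic subgroup of order d is generated by each of its φ(d) elements of order d, so the cyclic subgroups of order d number (#elements of order d)/φ(d).
Cyclic subgroups by order — order 1: 1; order 2: 1; order 4: 3.
Total: 5.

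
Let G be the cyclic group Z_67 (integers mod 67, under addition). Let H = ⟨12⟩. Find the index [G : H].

1

|⟨12⟩| = 67 and |G| = 67.
By Lagrange, [G : H] = |G|/|H| = 67/67 = 1.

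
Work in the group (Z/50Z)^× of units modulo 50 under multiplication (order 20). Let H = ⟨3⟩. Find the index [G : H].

|⟨3⟩| = 20 and |G| = 20.
By Lagrange, [G : H] = |G|/|H| = 20/20 = 1.

1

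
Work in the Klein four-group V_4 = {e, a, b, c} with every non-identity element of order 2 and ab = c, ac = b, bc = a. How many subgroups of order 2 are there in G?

|G| = 4 and 2 | 4, so subgroups of order 2 are possible by Lagrange.
The subgroups of order 2 are: {e, a}; {e, b}; {e, c}.
So G has 3 subgroups of order 2.

3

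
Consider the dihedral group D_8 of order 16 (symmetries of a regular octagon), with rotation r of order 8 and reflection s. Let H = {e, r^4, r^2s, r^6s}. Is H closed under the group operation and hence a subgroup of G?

|H| = 4 divides |G| = 16, consistent with Lagrange.
H contains the identity, every element's inverse is in H, and H is closed under ·: it is a subgroup.

Yes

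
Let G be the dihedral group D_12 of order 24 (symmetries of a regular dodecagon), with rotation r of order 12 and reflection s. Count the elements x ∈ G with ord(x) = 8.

0

No element of G has order 8 (even though 8 | 24).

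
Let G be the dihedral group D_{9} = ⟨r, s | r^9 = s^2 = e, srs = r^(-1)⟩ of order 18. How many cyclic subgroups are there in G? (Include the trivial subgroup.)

A cyclic subgroup of order d is generated by each of its φ(d) elements of order d, so the cyclic subgroups of order d number (#elements of order d)/φ(d).
Cyclic subgroups by order — order 1: 1; order 2: 9; order 3: 1; order 9: 1.
Total: 12.

12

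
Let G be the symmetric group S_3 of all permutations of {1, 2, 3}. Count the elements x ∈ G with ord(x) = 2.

3

The elements of order 2 are: (2 3), (1 2), (1 3).
That's 3.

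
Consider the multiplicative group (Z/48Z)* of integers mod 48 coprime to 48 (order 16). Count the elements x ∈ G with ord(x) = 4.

8

The elements of order 4 are: 5, 11, 13, 19, 29, 35, 37, 43.
That's 8.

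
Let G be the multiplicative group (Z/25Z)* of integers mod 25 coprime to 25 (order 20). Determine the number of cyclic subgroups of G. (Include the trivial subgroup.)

6

Each element a generates a cyclic subgroup ⟨a⟩; distinct elements may generate the same one (a cyclic group of order d has φ(d) generators).
Cyclic subgroups by order — order 1: 1; order 2: 1; order 4: 1; order 5: 1; order 10: 1; order 20: 1.
Total: 6.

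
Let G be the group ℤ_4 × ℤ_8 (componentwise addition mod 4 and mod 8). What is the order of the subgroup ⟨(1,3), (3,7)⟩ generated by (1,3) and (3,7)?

16

|⟨(1,3)⟩| = 8 and |⟨(3,7)⟩| = 8, so |H| is a multiple of lcm(8, 8) = 8 and divides |G| = 32.
Closing under the operation: H = {(0,0), (0,2), (0,4), (0,6), (1,1), (1,3), (1,5), (1,7), (2,0), (2,2), (2,4), (2,6), (3,1), (3,3), (3,5), (3,7)}, so |H| = 16.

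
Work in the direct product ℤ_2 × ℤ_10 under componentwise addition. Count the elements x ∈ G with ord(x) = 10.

12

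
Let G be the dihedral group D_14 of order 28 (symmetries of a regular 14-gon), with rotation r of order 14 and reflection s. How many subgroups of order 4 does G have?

7

|G| = 28 and 4 | 28, so subgroups of order 4 are possible by Lagrange.
The subgroups of order 4 are: {e, r^7, r^3s, r^10s}; {e, r^7, r^4s, r^11s}; {e, r^7, r^5s, r^12s}; {e, r^7, r^6s, r^13s}; … (7 in all).
So G has 7 subgroups of order 4.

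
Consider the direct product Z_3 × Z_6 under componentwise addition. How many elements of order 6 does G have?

8

An element (a,b) has order lcm(ord(a), ord(b)); count pairs with lcm equal to 6.
Enumerating gives 8 such elements.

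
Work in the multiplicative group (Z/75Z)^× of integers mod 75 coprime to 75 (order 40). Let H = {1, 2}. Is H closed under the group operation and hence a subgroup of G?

No

2 ∈ H but its inverse 38 ∉ H, so H is not a subgroup.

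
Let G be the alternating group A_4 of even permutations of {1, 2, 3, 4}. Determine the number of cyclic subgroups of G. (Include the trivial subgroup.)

8

Each element a generates a cyclic subgroup ⟨a⟩; distinct elements may generate the same one (a cyclic group of order d has φ(d) generators).
Cyclic subgroups by order — order 1: 1; order 2: 3; order 3: 4.
Total: 8.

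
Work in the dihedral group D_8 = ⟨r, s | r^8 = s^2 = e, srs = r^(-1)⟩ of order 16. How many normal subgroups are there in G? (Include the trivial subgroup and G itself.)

7

G has 19 subgroups. Checking conjugation-invariance by order — order 1: 1/1 normal; order 2: 1/9 normal; order 4: 1/5 normal; order 8: 3/3 normal; order 16: 1/1 normal.
Total normal subgroups: 7.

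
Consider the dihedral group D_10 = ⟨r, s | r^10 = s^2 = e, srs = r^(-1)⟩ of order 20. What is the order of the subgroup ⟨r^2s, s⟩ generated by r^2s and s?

|⟨r^2s⟩| = 2 and |⟨s⟩| = 2, so |H| is a multiple of lcm(2, 2) = 2 and divides |G| = 20.
Closing under the operation: H = {e, r^2, r^4, r^6, r^8, s, r^2s, r^4s, r^6s, r^8s}, so |H| = 10.

10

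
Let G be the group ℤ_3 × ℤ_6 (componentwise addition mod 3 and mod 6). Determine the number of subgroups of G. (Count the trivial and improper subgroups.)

|G| = 18, so by Lagrange every subgroup order divides 18. Divisors: 1, 2, 3, 6, 9, 18.
Subgroups by order — order 1: 1; order 2: 1; order 3: 4; order 6: 4; order 9: 1; order 18: 1.
Total: 1 + 1 + 4 + 4 + 1 + 1 = 12.

12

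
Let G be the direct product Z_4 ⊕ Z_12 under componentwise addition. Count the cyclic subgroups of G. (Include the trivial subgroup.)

Each element a generates a cyclic subgroup ⟨a⟩; distinct elements may generate the same one (a cyclic group of order d has φ(d) generators).
Cyclic subgroups by order — order 1: 1; order 2: 3; order 3: 1; order 4: 6; order 6: 3; order 12: 6.
Total: 20.

20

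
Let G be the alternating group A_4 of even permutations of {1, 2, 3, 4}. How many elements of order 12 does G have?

0

No element of G has order 12 (even though 12 | 12).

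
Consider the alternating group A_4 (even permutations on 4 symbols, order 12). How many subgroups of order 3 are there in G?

4

|G| = 12 and 3 | 12, so subgroups of order 3 are possible by Lagrange.
The subgroups of order 3 are: {e, (1 2 3), (1 3 2)}; {e, (1 2 4), (1 4 2)}; {e, (1 3 4), (1 4 3)}; {e, (2 3 4), (2 4 3)}.
So G has 4 subgroups of order 3.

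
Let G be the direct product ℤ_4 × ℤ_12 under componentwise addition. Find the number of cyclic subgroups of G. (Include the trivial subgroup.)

A cyclic subgroup of order d is generated by each of its φ(d) elements of order d, so the cyclic subgroups of order d number (#elements of order d)/φ(d).
Cyclic subgroups by order — order 1: 1; order 2: 3; order 3: 1; order 4: 6; order 6: 3; order 12: 6.
Total: 20.

20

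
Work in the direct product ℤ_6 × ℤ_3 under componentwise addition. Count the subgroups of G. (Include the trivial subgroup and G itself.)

|G| = 18, so by Lagrange every subgroup order divides 18. Divisors: 1, 2, 3, 6, 9, 18.
Subgroups by order — order 1: 1; order 2: 1; order 3: 4; order 6: 4; order 9: 1; order 18: 1.
Total: 1 + 1 + 4 + 4 + 1 + 1 = 12.

12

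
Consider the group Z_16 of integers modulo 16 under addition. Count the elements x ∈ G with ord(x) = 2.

In a cyclic group of order 16, the number of elements of order d (for d | 16) is φ(d).
φ(2) = 1.

1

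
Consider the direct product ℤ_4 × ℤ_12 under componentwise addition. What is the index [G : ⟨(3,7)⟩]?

4

|⟨(3,7)⟩| = 12 and |G| = 48.
By Lagrange, [G : H] = |G|/|H| = 48/12 = 4.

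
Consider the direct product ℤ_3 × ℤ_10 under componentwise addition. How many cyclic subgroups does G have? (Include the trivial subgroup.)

8

Group the elements of G by the cyclic subgroup they generate; each cyclic subgroup of order d accounts for φ(d) elements.
Cyclic subgroups by order — order 1: 1; order 2: 1; order 3: 1; order 5: 1; order 6: 1; order 10: 1; order 15: 1; order 30: 1.
Total: 8.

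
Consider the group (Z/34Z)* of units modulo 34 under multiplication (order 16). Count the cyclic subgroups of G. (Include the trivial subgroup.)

Group the elements of G by the cyclic subgroup they generate; each cyclic subgroup of order d accounts for φ(d) elements.
Cyclic subgroups by order — order 1: 1; order 2: 1; order 4: 1; order 8: 1; order 16: 1.
Total: 5.

5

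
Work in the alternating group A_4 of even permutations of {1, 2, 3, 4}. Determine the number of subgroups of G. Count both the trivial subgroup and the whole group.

|G| = 12, so by Lagrange every subgroup order divides 12. Divisors: 1, 2, 3, 4, 6, 12.
Subgroups by order — order 1: 1; order 2: 3; order 3: 4; order 4: 1; order 6: 0; order 12: 1.
Total: 1 + 3 + 4 + 1 + 0 + 1 = 10.

10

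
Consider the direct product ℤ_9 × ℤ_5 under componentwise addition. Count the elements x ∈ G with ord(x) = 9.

An element (a,b) has order lcm(ord(a), ord(b)); count pairs with lcm equal to 9.
Enumerating gives 6 such elements.

6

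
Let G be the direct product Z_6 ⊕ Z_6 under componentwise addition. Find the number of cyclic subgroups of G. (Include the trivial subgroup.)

20

Each element a generates a cyclic subgroup ⟨a⟩; distinct elements may generate the same one (a cyclic group of order d has φ(d) generators).
Cyclic subgroups by order — order 1: 1; order 2: 3; order 3: 4; order 6: 12.
Total: 20.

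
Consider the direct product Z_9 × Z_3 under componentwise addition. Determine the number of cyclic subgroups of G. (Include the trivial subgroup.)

8

Group the elements of G by the cyclic subgroup they generate; each cyclic subgroup of order d accounts for φ(d) elements.
Cyclic subgroups by order — order 1: 1; order 3: 4; order 9: 3.
Total: 8.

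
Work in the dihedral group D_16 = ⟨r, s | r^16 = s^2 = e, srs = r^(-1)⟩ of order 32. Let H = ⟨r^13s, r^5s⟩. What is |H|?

4

|⟨r^13s⟩| = 2 and |⟨r^5s⟩| = 2, so |H| is a multiple of lcm(2, 2) = 2 and divides |G| = 32.
Closing under the operation: H = {e, r^8, r^5s, r^13s}, so |H| = 4.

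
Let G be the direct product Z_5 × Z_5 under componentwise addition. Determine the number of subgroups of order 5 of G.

|G| = 25 and 5 | 25, so subgroups of order 5 are possible by Lagrange.
The subgroups of order 5 are: {(0,0), (0,1), (0,2), (0,3), (0,4)}; {(0,0), (1,0), (2,0), (3,0), (4,0)}; {(0,0), (1,1), (2,2), (3,3), (4,4)}; {(0,0), (1,2), (2,4), (3,1), (4,3)}; … (6 in all).
So G has 6 subgroups of order 5.

6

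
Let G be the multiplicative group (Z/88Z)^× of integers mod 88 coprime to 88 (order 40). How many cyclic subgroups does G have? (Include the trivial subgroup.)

16

A cyclic subgroup of order d is generated by each of its φ(d) elements of order d, so the cyclic subgroups of order d number (#elements of order d)/φ(d).
Cyclic subgroups by order — order 1: 1; order 2: 7; order 5: 1; order 10: 7.
Total: 16.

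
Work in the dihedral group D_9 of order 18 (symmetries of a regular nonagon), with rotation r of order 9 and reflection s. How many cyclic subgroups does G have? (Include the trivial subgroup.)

Group the elements of G by the cyclic subgroup they generate; each cyclic subgroup of order d accounts for φ(d) elements.
Cyclic subgroups by order — order 1: 1; order 2: 9; order 3: 1; order 9: 1.
Total: 12.

12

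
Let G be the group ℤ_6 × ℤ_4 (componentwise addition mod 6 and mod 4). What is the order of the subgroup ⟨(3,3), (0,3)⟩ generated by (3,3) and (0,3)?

8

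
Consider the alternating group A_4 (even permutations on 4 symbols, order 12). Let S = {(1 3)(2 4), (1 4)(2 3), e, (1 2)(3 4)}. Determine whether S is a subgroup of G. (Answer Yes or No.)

|S| = 4 divides |G| = 12, consistent with Lagrange.
S contains the identity, every element's inverse is in S, and S is closed under ∘: it is a subgroup.

Yes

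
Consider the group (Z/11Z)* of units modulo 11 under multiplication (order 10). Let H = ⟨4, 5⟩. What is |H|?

|⟨4⟩| = 5 and |⟨5⟩| = 5, so |H| is a multiple of lcm(5, 5) = 5 and divides |G| = 10.
Closing under the operation: H = {1, 3, 4, 5, 9}, so |H| = 5.

5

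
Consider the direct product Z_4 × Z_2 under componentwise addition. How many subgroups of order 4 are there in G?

|G| = 8 and 4 | 8, so subgroups of order 4 are possible by Lagrange.
The subgroups of order 4 are: {(0,0), (0,1), (2,0), (2,1)}; {(0,0), (1,0), (2,0), (3,0)}; {(0,0), (1,1), (2,0), (3,1)}.
So G has 3 subgroups of order 4.

3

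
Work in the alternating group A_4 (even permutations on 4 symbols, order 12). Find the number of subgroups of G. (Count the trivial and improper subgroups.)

10

|G| = 12, so by Lagrange every subgroup order divides 12. Divisors: 1, 2, 3, 4, 6, 12.
Subgroups by order — order 1: 1; order 2: 3; order 3: 4; order 4: 1; order 6: 0; order 12: 1.
Total: 1 + 3 + 4 + 1 + 0 + 1 = 10.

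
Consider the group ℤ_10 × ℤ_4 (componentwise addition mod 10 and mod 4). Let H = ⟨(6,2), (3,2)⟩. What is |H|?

|⟨(6,2)⟩| = 10 and |⟨(3,2)⟩| = 10, so |H| is a multiple of lcm(10, 10) = 10 and divides |G| = 40.
Closing under the operation: H = {(0,0), (0,2), (1,0), (1,2), (2,0), (2,2), (3,0), (3,2), (4,0), (4,2), (5,0), (5,2), (6,0), (6,2), (7,0), (7,2), (8,0), (8,2), (9,0), (9,2)}, so |H| = 20.

20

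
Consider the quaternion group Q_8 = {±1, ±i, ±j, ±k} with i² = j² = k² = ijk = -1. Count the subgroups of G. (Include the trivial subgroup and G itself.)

|G| = 8, so by Lagrange every subgroup order divides 8. Divisors: 1, 2, 4, 8.
Subgroups by order — order 1: 1; order 2: 1; order 4: 3; order 8: 1.
Total: 1 + 1 + 3 + 1 = 6.

6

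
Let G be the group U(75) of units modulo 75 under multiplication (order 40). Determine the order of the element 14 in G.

Compute successive powers of 14 mod 75: 14, 46, 44, 16, 74, 61, 29, 31, …; 14^10 ≡ 1 (mod 75).
So |⟨14⟩| = 10.

10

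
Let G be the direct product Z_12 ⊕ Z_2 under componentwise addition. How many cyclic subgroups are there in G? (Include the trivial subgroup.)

12

Group the elements of G by the cyclic subgroup they generate; each cyclic subgroup of order d accounts for φ(d) elements.
Cyclic subgroups by order — order 1: 1; order 2: 3; order 3: 1; order 4: 2; order 6: 3; order 12: 2.
Total: 12.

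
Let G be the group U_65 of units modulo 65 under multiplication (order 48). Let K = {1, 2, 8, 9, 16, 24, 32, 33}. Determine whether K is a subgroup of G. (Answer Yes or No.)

No

32 ∈ K but its inverse 63 ∉ K, so K is not a subgroup.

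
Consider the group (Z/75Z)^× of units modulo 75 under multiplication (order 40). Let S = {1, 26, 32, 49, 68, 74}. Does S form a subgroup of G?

|S| = 6 does not divide |G| = 40, so by Lagrange S is not a subgroup.

No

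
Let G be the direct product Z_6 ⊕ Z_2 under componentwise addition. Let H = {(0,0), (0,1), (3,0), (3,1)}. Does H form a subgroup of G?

Yes

|H| = 4 divides |G| = 12, consistent with Lagrange.
H contains the identity, every element's inverse is in H, and H is closed under +: it is a subgroup.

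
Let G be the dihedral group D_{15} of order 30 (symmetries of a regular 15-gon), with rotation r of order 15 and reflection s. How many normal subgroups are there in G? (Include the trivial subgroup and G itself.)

5

G has 28 subgroups. Checking conjugation-invariance by order — order 1: 1/1 normal; order 2: 0/15 normal; order 3: 1/1 normal; order 5: 1/1 normal; order 6: 0/5 normal; order 10: 0/3 normal; order 15: 1/1 normal; order 30: 1/1 normal.
Total normal subgroups: 5.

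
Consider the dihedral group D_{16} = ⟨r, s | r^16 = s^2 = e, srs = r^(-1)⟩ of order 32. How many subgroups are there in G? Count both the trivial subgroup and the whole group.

36

|G| = 32, so by Lagrange every subgroup order divides 32. Divisors: 1, 2, 4, 8, 16, 32.
Subgroups by order — order 1: 1; order 2: 17; order 4: 9; order 8: 5; order 16: 3; order 32: 1.
Total: 1 + 17 + 9 + 5 + 3 + 1 = 36.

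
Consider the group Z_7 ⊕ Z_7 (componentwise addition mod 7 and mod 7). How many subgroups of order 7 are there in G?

|G| = 49 and 7 | 49, so subgroups of order 7 are possible by Lagrange.
The subgroups of order 7 are: {(0,0), (0,1), (0,2), (0,3), (0,4), (0,5), (0,6)}; {(0,0), (1,0), (2,0), (3,0), (4,0), (5,0), (6,0)}; {(0,0), (1,1), (2,2), (3,3), (4,4), (5,5), (6,6)}; {(0,0), (1,2), (2,4), (3,6), (4,1), (5,3), (6,5)}; … (8 in all).
So G has 8 subgroups of order 7.

8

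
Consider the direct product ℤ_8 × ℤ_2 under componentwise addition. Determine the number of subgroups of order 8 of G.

3

|G| = 16 and 8 | 16, so subgroups of order 8 are possible by Lagrange.
The subgroups of order 8 are: {(0,0), (0,1), (2,0), (2,1), (4,0), (4,1), (6,0), (6,1)}; {(0,0), (1,0), (2,0), (3,0), (4,0), (5,0), (6,0), (7,0)}; {(0,0), (1,1), (2,0), (3,1), (4,0), (5,1), (6,0), (7,1)}.
So G has 3 subgroups of order 8.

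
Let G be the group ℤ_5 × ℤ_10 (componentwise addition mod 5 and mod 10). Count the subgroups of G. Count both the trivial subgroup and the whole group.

16

|G| = 50, so by Lagrange every subgroup order divides 50. Divisors: 1, 2, 5, 10, 25, 50.
Subgroups by order — order 1: 1; order 2: 1; order 5: 6; order 10: 6; order 25: 1; order 50: 1.
Total: 1 + 1 + 6 + 6 + 1 + 1 = 16.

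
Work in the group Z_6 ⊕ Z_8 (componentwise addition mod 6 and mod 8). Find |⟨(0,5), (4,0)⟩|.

24

|⟨(0,5)⟩| = 8 and |⟨(4,0)⟩| = 3, so |H| is a multiple of lcm(8, 3) = 24 and divides |G| = 48.
Closing under the operation: H = {(0,0), (0,1), (0,2), (0,3), (0,4), (0,5), (0,6), (0,7), (2,0), (2,1), (2,2), (2,3), (2,4), (2,5), (2,6), (2,7), (4,0), (4,1), (4,2), (4,3), (4,4), (4,5), (4,6), (4,7)}, so |H| = 24.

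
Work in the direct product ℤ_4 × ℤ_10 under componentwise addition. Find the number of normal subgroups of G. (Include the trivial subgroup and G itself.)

G is abelian, so every subgroup is normal.
G has 16 subgroups in total, hence 16 normal subgroups.

16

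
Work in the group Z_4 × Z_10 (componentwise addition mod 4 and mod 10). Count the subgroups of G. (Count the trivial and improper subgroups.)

16

|G| = 40, so by Lagrange every subgroup order divides 40. Divisors: 1, 2, 4, 5, 8, 10, 20, 40.
Subgroups by order — order 1: 1; order 2: 3; order 4: 3; order 5: 1; order 8: 1; order 10: 3; order 20: 3; order 40: 1.
Total: 1 + 3 + 3 + 1 + 1 + 3 + 3 + 1 = 16.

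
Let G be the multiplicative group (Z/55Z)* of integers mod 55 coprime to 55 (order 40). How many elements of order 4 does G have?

4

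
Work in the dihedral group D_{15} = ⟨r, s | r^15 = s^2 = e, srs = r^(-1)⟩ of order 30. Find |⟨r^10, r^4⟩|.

15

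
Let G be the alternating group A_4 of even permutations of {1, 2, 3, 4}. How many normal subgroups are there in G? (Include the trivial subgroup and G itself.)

G has 10 subgroups. Checking conjugation-invariance by order — order 1: 1/1 normal; order 2: 0/3 normal; order 3: 0/4 normal; order 4: 1/1 normal; order 12: 1/1 normal.
Total normal subgroups: 3.

3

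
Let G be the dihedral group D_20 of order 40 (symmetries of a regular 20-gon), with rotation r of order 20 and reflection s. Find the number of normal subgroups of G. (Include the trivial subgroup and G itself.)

G has 48 subgroups. Checking conjugation-invariance by order — order 1: 1/1 normal; order 2: 1/21 normal; order 4: 1/11 normal; order 5: 1/1 normal; order 8: 0/5 normal; order 10: 1/5 normal; order 20: 3/3 normal; order 40: 1/1 normal.
Total normal subgroups: 9.

9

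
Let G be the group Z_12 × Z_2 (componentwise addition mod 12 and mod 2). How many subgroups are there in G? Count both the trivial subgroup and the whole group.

|G| = 24, so by Lagrange every subgroup order divides 24. Divisors: 1, 2, 3, 4, 6, 8, 12, 24.
Subgroups by order — order 1: 1; order 2: 3; order 3: 1; order 4: 3; order 6: 3; order 8: 1; order 12: 3; order 24: 1.
Total: 1 + 3 + 1 + 3 + 3 + 1 + 3 + 1 = 16.

16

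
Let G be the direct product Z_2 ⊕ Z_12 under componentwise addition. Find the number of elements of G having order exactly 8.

0

An element (a,b) has order lcm(ord(a), ord(b)); count pairs with lcm equal to 8.
Enumerating gives 0 such elements.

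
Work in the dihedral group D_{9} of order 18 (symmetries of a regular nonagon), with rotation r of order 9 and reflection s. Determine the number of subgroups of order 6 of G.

3

|G| = 18 and 6 | 18, so subgroups of order 6 are possible by Lagrange.
The subgroups of order 6 are: {e, r^3, r^6, r^2s, r^5s, r^8s}; {e, r^3, r^6, s, r^3s, r^6s}; {e, r^3, r^6, rs, r^4s, r^7s}.
So G has 3 subgroups of order 6.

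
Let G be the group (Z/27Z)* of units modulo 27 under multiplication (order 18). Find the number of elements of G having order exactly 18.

The elements of order 18 are: 2, 5, 11, 14, 20, 23.
That's 6.

6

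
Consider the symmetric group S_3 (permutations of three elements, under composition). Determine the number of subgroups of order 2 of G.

|G| = 6 and 2 | 6, so subgroups of order 2 are possible by Lagrange.
The subgroups of order 2 are: {e, (1 2)}; {e, (1 3)}; {e, (2 3)}.
So G has 3 subgroups of order 2.

3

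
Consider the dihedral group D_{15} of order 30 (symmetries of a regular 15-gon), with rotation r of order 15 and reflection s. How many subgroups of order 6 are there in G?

5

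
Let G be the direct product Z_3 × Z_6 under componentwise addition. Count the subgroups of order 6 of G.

|G| = 18 and 6 | 18, so subgroups of order 6 are possible by Lagrange.
The subgroups of order 6 are: {(0,0), (0,1), (0,2), (0,3), (0,4), (0,5)}; {(0,0), (0,3), (1,0), (1,3), (2,0), (2,3)}; {(0,0), (0,3), (1,1), (1,4), (2,2), (2,5)}; {(0,0), (0,3), (1,2), (1,5), (2,1), (2,4)}.
So G has 4 subgroups of order 6.

4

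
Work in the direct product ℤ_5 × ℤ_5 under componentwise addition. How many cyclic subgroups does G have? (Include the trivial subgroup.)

7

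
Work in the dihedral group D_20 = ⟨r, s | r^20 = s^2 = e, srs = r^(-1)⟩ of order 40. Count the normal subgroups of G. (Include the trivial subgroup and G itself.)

9

G has 48 subgroups. Checking conjugation-invariance by order — order 1: 1/1 normal; order 2: 1/21 normal; order 4: 1/11 normal; order 5: 1/1 normal; order 8: 0/5 normal; order 10: 1/5 normal; order 20: 3/3 normal; order 40: 1/1 normal.
Total normal subgroups: 9.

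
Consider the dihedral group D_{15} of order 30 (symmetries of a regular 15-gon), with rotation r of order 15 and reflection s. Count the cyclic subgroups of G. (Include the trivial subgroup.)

19

Group the elements of G by the cyclic subgroup they generate; each cyclic subgroup of order d accounts for φ(d) elements.
Cyclic subgroups by order — order 1: 1; order 2: 15; order 3: 1; order 5: 1; order 15: 1.
Total: 19.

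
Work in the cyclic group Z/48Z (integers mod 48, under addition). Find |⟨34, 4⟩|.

24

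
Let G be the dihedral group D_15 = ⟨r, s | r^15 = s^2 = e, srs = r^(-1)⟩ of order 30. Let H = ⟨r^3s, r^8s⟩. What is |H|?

6

|⟨r^3s⟩| = 2 and |⟨r^8s⟩| = 2, so |H| is a multiple of lcm(2, 2) = 2 and divides |G| = 30.
Closing under the operation: H = {e, r^5, r^10, r^3s, r^8s, r^13s}, so |H| = 6.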